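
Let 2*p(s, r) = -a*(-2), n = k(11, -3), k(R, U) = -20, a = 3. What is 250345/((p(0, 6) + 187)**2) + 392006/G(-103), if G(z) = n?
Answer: -141464097/7220 ≈ -19593.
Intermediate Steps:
n = -20
G(z) = -20
p(s, r) = 3 (p(s, r) = (-1*3*(-2))/2 = (-3*(-2))/2 = (1/2)*6 = 3)
250345/((p(0, 6) + 187)**2) + 392006/G(-103) = 250345/((3 + 187)**2) + 392006/(-20) = 250345/(190**2) + 392006*(-1/20) = 250345/36100 - 196003/10 = 250345*(1/36100) - 196003/10 = 50069/7220 - 196003/10 = -141464097/7220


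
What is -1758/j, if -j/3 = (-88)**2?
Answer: 293/3872 ≈ 0.075671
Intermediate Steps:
j = -23232 (j = -3*(-88)**2 = -3*7744 = -23232)
-1758/j = -1758/(-23232) = -1758*(-1/23232) = 293/3872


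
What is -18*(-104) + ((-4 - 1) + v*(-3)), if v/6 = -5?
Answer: 1957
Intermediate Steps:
v = -30 (v = 6*(-5) = -30)
-18*(-104) + ((-4 - 1) + v*(-3)) = -18*(-104) + ((-4 - 1) - 30*(-3)) = 1872 + (-5 + 90) = 1872 + 85 = 1957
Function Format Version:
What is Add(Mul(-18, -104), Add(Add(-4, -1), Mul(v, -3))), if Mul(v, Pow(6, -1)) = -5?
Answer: 1957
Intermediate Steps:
v = -30 (v = Mul(6, -5) = -30)
Add(Mul(-18, -104), Add(Add(-4, -1), Mul(v, -3))) = Add(Mul(-18, -104), Add(Add(-4, -1), Mul(-30, -3))) = Add(1872, Add(-5, 90)) = Add(1872, 85) = 1957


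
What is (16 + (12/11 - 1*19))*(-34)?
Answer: 714/11 ≈ 64.909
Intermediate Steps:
(16 + (12/11 - 1*19))*(-34) = (16 + (12*(1/11) - 19))*(-34) = (16 + (12/11 - 19))*(-34) = (16 - 197/11)*(-34) = -21/11*(-34) = 714/11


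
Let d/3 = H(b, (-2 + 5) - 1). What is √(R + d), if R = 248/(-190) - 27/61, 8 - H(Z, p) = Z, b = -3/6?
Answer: √3190576330/11590 ≈ 4.8736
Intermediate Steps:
b = -½ (b = -3*⅙ = -½ ≈ -0.50000)
H(Z, p) = 8 - Z
d = 51/2 (d = 3*(8 - 1*(-½)) = 3*(8 + ½) = 3*(17/2) = 51/2 ≈ 25.500)
R = -10129/5795 (R = 248*(-1/190) - 27*1/61 = -124/95 - 27/61 = -10129/5795 ≈ -1.7479)
√(R + d) = √(-10129/5795 + 51/2) = √(275287/11590) = √3190576330/11590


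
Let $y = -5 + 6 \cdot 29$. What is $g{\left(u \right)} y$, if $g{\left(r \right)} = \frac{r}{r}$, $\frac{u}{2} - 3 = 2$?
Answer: $169$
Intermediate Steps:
$u = 10$ ($u = 6 + 2 \cdot 2 = 6 + 4 = 10$)
$g{\left(r \right)} = 1$
$y = 169$ ($y = -5 + 174 = 169$)
$g{\left(u \right)} y = 1 \cdot 169 = 169$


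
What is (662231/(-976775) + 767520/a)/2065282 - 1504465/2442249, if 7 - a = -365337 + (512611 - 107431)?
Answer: -339616293862417164539/551301991982849880450 ≈ -0.61603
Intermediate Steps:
a = -39836 (a = 7 - (-365337 + (512611 - 107431)) = 7 - (-365337 + 405180) = 7 - 1*39843 = 7 - 39843 = -39836)
(662231/(-976775) + 767520/a)/2065282 - 1504465/2442249 = (662231/(-976775) + 767520/(-39836))/2065282 - 1504465/2442249 = (662231*(-1/976775) + 767520*(-1/39836))*(1/2065282) - 1504465*1/2442249 = (-662231/976775 - 191880/9959)*(1/2065282) - 1504465/2442249 = -194018745529/9727702225*1/2065282 - 1504465/2442249 = -194018745529/20090448306652450 - 1504465/2442249 = -339616293862417164539/551301991982849880450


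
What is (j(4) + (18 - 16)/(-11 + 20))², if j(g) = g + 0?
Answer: 1444/81 ≈ 17.827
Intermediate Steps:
j(g) = g
(j(4) + (18 - 16)/(-11 + 20))² = (4 + (18 - 16)/(-11 + 20))² = (4 + 2/9)² = (38/9)² = 1444/81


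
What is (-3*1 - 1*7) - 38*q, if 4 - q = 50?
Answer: 1738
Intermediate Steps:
q = -46 (q = 4 - 1*50 = 4 - 50 = -46)
(-3*1 - 1*7) - 38*q = (-3*1 - 1*7) - 38*(-46) = (-3 - 7) + 1748 = -10 + 1748 = 1738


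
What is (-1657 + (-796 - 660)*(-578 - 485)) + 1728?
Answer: 1547799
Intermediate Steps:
(-1657 + (-796 - 660)*(-578 - 485)) + 1728 = (-1657 - 1456*(-1063)) + 1728 = (-1657 + 1547728) + 1728 = 1546071 + 1728 = 1547799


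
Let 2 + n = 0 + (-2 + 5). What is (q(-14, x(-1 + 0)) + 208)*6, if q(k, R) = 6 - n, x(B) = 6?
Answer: 1278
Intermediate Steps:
n = 1 (n = -2 + (0 + (-2 + 5)) = -2 + (0 + 3) = -2 + 3 = 1)
q(k, R) = 5 (q(k, R) = 6 - 1*1 = 6 - 1 = 5)
(q(-14, x(-1 + 0)) + 208)*6 = (5 + 208)*6 = 213*6 = 1278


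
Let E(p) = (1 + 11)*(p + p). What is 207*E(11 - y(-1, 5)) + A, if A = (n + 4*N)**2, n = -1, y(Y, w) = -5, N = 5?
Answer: 79849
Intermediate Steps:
A = 361 (A = (-1 + 4*5)**2 = (-1 + 20)**2 = 19**2 = 361)
E(p) = 24*p (E(p) = 12*(2*p) = 24*p)
207*E(11 - y(-1, 5)) + A = 207*(24*(11 - 1*(-5))) + 361 = 207*(24*(11 + 5)) + 361 = 207*(24*16) + 361 = 207*384 + 361 = 79488 + 361 = 79849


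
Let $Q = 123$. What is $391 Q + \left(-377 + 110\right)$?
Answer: $47826$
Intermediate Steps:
$391 Q + \left(-377 + 110\right) = 391 \cdot 123 + \left(-377 + 110\right) = 48093 - 267 = 47826$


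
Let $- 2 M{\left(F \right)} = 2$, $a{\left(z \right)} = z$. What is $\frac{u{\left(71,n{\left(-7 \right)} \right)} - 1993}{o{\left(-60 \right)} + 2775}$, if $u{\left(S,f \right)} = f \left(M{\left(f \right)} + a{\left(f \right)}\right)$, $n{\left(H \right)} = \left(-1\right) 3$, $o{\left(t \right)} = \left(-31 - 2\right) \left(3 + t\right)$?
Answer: $- \frac{1981}{4656} \approx -0.42547$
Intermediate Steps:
$M{\left(F \right)} = -1$ ($M{\left(F \right)} = \left(- \frac{1}{2}\right) 2 = -1$)
$o{\left(t \right)} = -99 - 33 t$ ($o{\left(t \right)} = - 33 \left(3 + t\right) = -99 - 33 t$)
$n{\left(H \right)} = -3$
$u{\left(S,f \right)} = f \left(-1 + f\right)$
$\frac{u{\left(71,n{\left(-7 \right)} \right)} - 1993}{o{\left(-60 \right)} + 2775} = \frac{- 3 \left(-1 - 3\right) - 1993}{\left(-99 - -1980\right) + 2775} = \frac{\left(-3\right) \left(-4\right) - 1993}{\left(-99 + 1980\right) + 2775} = \frac{12 - 1993}{1881 + 2775} = - \frac{1981}{4656}$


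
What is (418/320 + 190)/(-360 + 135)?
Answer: -3401/4000 ≈ -0.85025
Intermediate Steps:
(418/320 + 190)/(-360 + 135) = (418*(1/320) + 190)/(-225) = (209/160 + 190)*(-1/225) = (30609/160)*(-1/225) = -3401/4000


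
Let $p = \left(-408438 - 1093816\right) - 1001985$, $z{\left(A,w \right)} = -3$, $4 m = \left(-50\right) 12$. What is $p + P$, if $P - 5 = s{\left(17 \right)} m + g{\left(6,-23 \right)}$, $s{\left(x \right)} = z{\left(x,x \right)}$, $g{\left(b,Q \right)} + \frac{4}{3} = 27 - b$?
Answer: $- \frac{7511293}{3} \approx -2.5038 \cdot 10^{6}$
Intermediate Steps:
$m = -150$ ($m = \frac{\left(-50\right) 12}{4} = \frac{1}{4} \left(-600\right) = -150$)
$g{\left(b,Q \right)} = \frac{77}{3} - b$ ($g{\left(b,Q \right)} = - \frac{4}{3} - \left(-27 + b\right) = \frac{77}{3} - b$)
$s{\left(x \right)} = -3$
$p = -2504239$ ($p = -1502254 - 1001985 = -2504239$)
$P = \frac{1424}{3}$ ($P = 5 + \left(\left(-3\right) \left(-150\right) + \left(\frac{77}{3} - 6\right)\right) = 5 + \left(450 + \left(\frac{77}{3} - 6\right)\right) = 5 + \left(450 + \frac{59}{3}\right) = 5 + \frac{1409}{3} = \frac{1424}{3} \approx 474.67$)
$p + P = -2504239 + \frac{1424}{3} = - \frac{7511293}{3}$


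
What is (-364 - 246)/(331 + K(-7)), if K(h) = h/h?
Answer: -305/166 ≈ -1.8373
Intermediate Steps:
K(h) = 1
(-364 - 246)/(331 + K(-7)) = (-364 - 246)/(331 + 1) = -610/332 = -610*1/332 = -305/166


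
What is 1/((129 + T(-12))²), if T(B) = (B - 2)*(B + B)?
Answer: 1/216225 ≈ 4.6248e-6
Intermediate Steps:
T(B) = 2*B*(-2 + B) (T(B) = (-2 + B)*(2*B) = 2*B*(-2 + B))
1/((129 + T(-12))²) = 1/((129 + 2*(-12)*(-2 - 12))²) = 1/((129 + 2*(-12)*(-14))²) = 1/((129 + 336)²) = 1/(465²) = 1/216225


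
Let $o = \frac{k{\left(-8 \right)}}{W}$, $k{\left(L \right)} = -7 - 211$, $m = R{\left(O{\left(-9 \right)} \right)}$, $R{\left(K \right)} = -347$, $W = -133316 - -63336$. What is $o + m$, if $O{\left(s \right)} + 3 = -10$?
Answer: $- \frac{12141421}{34990} \approx -347.0$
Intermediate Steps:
$W = -69980$ ($W = -133316 + 63336 = -69980$)
$O{\left(s \right)} = -13$ ($O{\left(s \right)} = -3 - 10 = -13$)
$m = -347$
$k{\left(L \right)} = -218$
$o = \frac{109}{34990}$ ($o = - \frac{218}{-69980} = \left(-218\right) \left(- \frac{1}{69980}\right) = \frac{109}{34990} \approx 0.0031152$)
$o + m = \frac{109}{34990} - 347 = - \frac{12141421}{34990}$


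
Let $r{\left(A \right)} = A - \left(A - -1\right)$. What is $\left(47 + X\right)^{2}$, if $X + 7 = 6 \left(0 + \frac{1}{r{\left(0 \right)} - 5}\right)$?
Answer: $1521$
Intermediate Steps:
$r{\left(A \right)} = -1$ ($r{\left(A \right)} = A - \left(A + 1\right) = A - \left(1 + A\right) = -1$)
$X = -8$ ($X = -7 + 6 \left(0 + \frac{1}{-1 - 5}\right) = -7 + 6 \left(0 + \frac{1}{-6}\right) = -7 + 6 \left(0 - \frac{1}{6}\right) = -7 + 6 \left(- \frac{1}{6}\right) = -7 - 1 = -8$)
$\left(47 + X\right)^{2} = \left(47 - 8\right)^{2} = 39^{2} = 1521$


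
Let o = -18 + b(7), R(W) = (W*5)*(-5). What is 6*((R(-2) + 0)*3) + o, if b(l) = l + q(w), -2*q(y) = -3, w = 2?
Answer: 1781/2 ≈ 890.50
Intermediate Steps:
q(y) = 3/2 (q(y) = -½*(-3) = 3/2)
b(l) = 3/2 + l (b(l) = l + 3/2 = 3/2 + l)
R(W) = -25*W (R(W) = (5*W)*(-5) = -25*W)
o = -19/2 (o = -18 + (3/2 + 7) = -18 + 17/2 = -19/2 ≈ -9.5000)
6*((R(-2) + 0)*3) + o = 6*((-25*(-2) + 0)*3) - 19/2 = 6*((50 + 0)*3) - 19/2 = 6*(50*3) - 19/2 = 6*150 - 19/2 = 900 - 19/2 = 1781/2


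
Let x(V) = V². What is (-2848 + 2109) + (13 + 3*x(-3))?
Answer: -699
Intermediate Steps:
(-2848 + 2109) + (13 + 3*x(-3)) = (-2848 + 2109) + (13 + 3*(-3)²) = -739 + (13 + 3*9) = -739 + (13 + 27) = -739 + 40 = -699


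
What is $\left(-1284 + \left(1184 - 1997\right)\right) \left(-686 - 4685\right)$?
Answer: $11262987$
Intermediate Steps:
$\left(-1284 + \left(1184 - 1997\right)\right) \left(-686 - 4685\right) = \left(-1284 + \left(1184 - 1997\right)\right) \left(-5371\right) = \left(-1284 - 813\right) \left(-5371\right) = \left(-2097\right) \left(-5371\right) = 11262987$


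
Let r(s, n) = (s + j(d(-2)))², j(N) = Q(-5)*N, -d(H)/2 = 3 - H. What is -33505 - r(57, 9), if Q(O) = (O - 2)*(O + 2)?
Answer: -56914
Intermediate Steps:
Q(O) = (-2 + O)*(2 + O)
d(H) = -6 + 2*H (d(H) = -2*(3 - H) = -6 + 2*H)
j(N) = 21*N (j(N) = (-4 + (-5)²)*N = (-4 + 25)*N = 21*N)
r(s, n) = (-210 + s)² (r(s, n) = (s + 21*(-6 + 2*(-2)))² = (s + 21*(-6 - 4))² = (s + 21*(-10))² = (s - 210)² = (-210 + s)²)
-33505 - r(57, 9) = -33505 - (-210 + 57)² = -33505 - 1*(-153)² = -33505 - 1*23409 = -33505 - 23409 = -56914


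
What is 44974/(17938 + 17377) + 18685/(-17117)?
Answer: 109959183/604486855 ≈ 0.18191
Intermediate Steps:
44974/(17938 + 17377) + 18685/(-17117) = 44974/35315 + 18685*(-1/17117) = 44974*(1/35315) - 18685/17117 = 44974/35315 - 18685/17117 = 109959183/604486855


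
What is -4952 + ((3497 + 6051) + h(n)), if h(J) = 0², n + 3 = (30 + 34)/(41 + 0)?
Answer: 4596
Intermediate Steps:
n = -59/41 (n = -3 + (30 + 34)/(41 + 0) = -3 + 64/41 = -59/41 ≈ -1.4390)
h(J) = 0
-4952 + ((3497 + 6051) + h(n)) = -4952 + ((3497 + 6051) + 0) = -4952 + (9548 + 0) = -4952 + 9548 = 4596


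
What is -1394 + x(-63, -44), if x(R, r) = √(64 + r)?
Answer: -1394 + 2*√5 ≈ -1389.5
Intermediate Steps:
-1394 + x(-63, -44) = -1394 + √(64 - 44) = -1394 + √20 = -1394 + 2*√5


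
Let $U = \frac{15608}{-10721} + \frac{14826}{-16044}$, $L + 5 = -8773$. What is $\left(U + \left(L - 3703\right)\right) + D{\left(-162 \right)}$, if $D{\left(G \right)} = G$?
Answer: $- \frac{51788167115}{4095422} \approx -12645.0$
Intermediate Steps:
$L = -8778$ ($L = -5 - 8773 = -8778$)
$U = - \frac{9746769}{4095422}$ ($U = 15608 \left(- \frac{1}{10721}\right) + 14826 \left(- \frac{1}{16044}\right) = - \frac{15608}{10721} - \frac{353}{382} = - \frac{9746769}{4095422} \approx -2.3799$)
$\left(U + \left(L - 3703\right)\right) + D{\left(-162 \right)} = \left(- \frac{9746769}{4095422} - 12481\right) - 162 = - \frac{51124708751}{4095422} - 162 = - \frac{51788167115}{4095422}$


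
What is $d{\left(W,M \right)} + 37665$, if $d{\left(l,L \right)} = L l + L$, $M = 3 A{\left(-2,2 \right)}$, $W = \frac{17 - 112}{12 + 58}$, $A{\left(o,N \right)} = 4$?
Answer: $\frac{263625}{7} \approx 37661.0$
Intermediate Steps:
$W = - \frac{19}{14}$ ($W = - \frac{95}{70} = \left(-95\right) \frac{1}{70} = - \frac{19}{14} \approx -1.3571$)
$M = 12$ ($M = 3 \cdot 4 = 12$)
$d{\left(l,L \right)} = L + L l$
$d{\left(W,M \right)} + 37665 = 12 \left(1 - \frac{19}{14}\right) + 37665 = 12 \left(- \frac{5}{14}\right) + 37665 = - \frac{30}{7} + 37665 = \frac{263625}{7}$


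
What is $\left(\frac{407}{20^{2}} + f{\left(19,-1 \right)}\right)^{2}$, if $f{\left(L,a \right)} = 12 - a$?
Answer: $\frac{31438449}{160000} \approx 196.49$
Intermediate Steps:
$\left(\frac{407}{20^{2}} + f{\left(19,-1 \right)}\right)^{2} = \left(\frac{407}{20^{2}} + \left(12 - -1\right)\right)^{2} = \left(\frac{407}{400} + \left(12 + 1\right)\right)^{2} = \left(407 \cdot \frac{1}{400} + 13\right)^{2} = \left(\frac{407}{400} + 13\right)^{2} = \left(\frac{5607}{400}\right)^{2} = \frac{31438449}{160000}$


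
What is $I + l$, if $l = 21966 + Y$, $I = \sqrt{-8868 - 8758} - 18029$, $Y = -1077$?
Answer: $2860 + i \sqrt{17626} \approx 2860.0 + 132.76 i$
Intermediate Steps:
$I = -18029 + i \sqrt{17626}$ ($I = \sqrt{-17626} - 18029 = i \sqrt{17626} - 18029 = -18029 + i \sqrt{17626} \approx -18029.0 + 132.76 i$)
$l = 20889$ ($l = 21966 - 1077 = 20889$)
$I + l = \left(-18029 + i \sqrt{17626}\right) + 20889 = 2860 + i \sqrt{17626}$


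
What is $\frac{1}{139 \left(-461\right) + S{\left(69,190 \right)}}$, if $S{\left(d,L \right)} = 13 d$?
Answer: $- \frac{1}{63182} \approx -1.5827 \cdot 10^{-5}$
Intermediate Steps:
$\frac{1}{139 \left(-461\right) + S{\left(69,190 \right)}} = \frac{1}{139 \left(-461\right) + 13 \cdot 69} = \frac{1}{-64079 + 897} = \frac{1}{-63182} = - \frac{1}{63182}$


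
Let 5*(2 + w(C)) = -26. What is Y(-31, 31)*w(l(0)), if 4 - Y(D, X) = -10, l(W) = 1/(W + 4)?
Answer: -504/5 ≈ -100.80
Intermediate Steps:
l(W) = 1/(4 + W)
w(C) = -36/5 (w(C) = -2 + (⅕)*(-26) = -2 - 26/5 = -36/5)
Y(D, X) = 14 (Y(D, X) = 4 - 1*(-10) = 4 + 10 = 14)
Y(-31, 31)*w(l(0)) = 14*(-36/5) = -504/5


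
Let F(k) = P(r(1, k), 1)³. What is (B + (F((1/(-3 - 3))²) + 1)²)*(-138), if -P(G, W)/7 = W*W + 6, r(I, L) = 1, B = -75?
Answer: -1910065152402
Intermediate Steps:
P(G, W) = -42 - 7*W² (P(G, W) = -7*(W*W + 6) = -7*(W² + 6) = -7*(6 + W²) = -42 - 7*W²)
F(k) = -117649 (F(k) = (-42 - 7*1²)³ = (-42 - 7*1)³ = (-42 - 7)³ = (-49)³ = -117649)
(B + (F((1/(-3 - 3))²) + 1)²)*(-138) = (-75 + (-117649 + 1)²)*(-138) = (-75 + (-117648)²)*(-138) = (-75 + 13841051904)*(-138) = 13841051829*(-138) = -1910065152402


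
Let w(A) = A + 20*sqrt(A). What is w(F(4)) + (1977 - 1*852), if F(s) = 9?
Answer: 1194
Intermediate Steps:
w(F(4)) + (1977 - 1*852) = (9 + 20*sqrt(9)) + (1977 - 1*852) = (9 + 20*3) + (1977 - 852) = (9 + 60) + 1125 = 69 + 1125 = 1194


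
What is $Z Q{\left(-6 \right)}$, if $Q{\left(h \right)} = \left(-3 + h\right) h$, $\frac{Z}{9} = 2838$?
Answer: $1379268$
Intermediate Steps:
$Z = 25542$ ($Z = 9 \cdot 2838 = 25542$)
$Q{\left(h \right)} = h \left(-3 + h\right)$
$Z Q{\left(-6 \right)} = 25542 \left(- 6 \left(-3 - 6\right)\right) = 25542 \left(\left(-6\right) \left(-9\right)\right) = 25542 \cdot 54 = 1379268$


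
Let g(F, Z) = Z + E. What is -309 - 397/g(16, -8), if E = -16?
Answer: -7019/24 ≈ -292.46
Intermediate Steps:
g(F, Z) = -16 + Z (g(F, Z) = Z - 16 = -16 + Z)
-309 - 397/g(16, -8) = -309 - 397/(-16 - 8) = -309 - 397/(-24) = -309 - 397*(-1)/24 = -309 - 1*(-397/24) = -309 + 397/24 = -7019/24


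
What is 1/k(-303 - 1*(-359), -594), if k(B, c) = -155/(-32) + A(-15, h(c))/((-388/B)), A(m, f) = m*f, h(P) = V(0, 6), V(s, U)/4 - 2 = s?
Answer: 3104/68795 ≈ 0.045120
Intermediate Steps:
V(s, U) = 8 + 4*s
h(P) = 8 (h(P) = 8 + 4*0 = 8 + 0 = 8)
A(m, f) = f*m
k(B, c) = 155/32 + 30*B/97 (k(B, c) = -155/(-32) + (8*(-15))/((-388/B)) = -155*(-1/32) - (-30)*B/97 = 155/32 + 30*B/97)
1/k(-303 - 1*(-359), -594) = 1/(155/32 + 30*(-303 - 1*(-359))/97) = 1/(155/32 + 30*(-303 + 359)/97) = 1/(155/32 + (30/97)*56) = 1/(155/32 + 1680/97) = 1/(68795/3104) = 3104/68795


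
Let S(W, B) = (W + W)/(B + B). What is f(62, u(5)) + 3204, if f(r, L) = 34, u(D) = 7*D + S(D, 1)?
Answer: 3238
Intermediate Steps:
S(W, B) = W/B (S(W, B) = (2*W)/((2*B)) = (2*W)*(1/(2*B)) = W/B)
u(D) = 8*D (u(D) = 7*D + D/1 = 7*D + D*1 = 7*D + D = 8*D)
f(62, u(5)) + 3204 = 34 + 3204 = 3238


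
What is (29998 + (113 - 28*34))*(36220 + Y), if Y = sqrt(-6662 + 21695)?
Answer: 1056138980 + 29159*sqrt(15033) ≈ 1.0597e+9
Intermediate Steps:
Y = sqrt(15033) ≈ 122.61
(29998 + (113 - 28*34))*(36220 + Y) = (29998 + (113 - 28*34))*(36220 + sqrt(15033)) = (29998 + (113 - 952))*(36220 + sqrt(15033)) = (29998 - 839)*(36220 + sqrt(15033)) = 29159*(36220 + sqrt(15033)) = 1056138980 + 29159*sqrt(15033)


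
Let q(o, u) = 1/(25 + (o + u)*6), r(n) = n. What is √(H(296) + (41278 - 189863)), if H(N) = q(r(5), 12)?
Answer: I*√2396527338/127 ≈ 385.47*I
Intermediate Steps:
q(o, u) = 1/(25 + 6*o + 6*u) (q(o, u) = 1/(25 + (6*o + 6*u)) = 1/(25 + 6*o + 6*u))
H(N) = 1/127 (H(N) = 1/(25 + 6*5 + 6*12) = 1/(25 + 30 + 72) = 1/127)
√(H(296) + (41278 - 189863)) = √(1/127 + (41278 - 189863)) = √(1/127 - 148585) = √(-18870294/127) = I*√2396527338/127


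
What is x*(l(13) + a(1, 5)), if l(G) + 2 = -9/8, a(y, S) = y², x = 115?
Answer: -1955/8 ≈ -244.38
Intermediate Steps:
l(G) = -25/8 (l(G) = -2 - 9/8 = -25/8)
x*(l(13) + a(1, 5)) = 115*(-25/8 + 1²) = 115*(-25/8 + 1) = 115*(-17/8) = -1955/8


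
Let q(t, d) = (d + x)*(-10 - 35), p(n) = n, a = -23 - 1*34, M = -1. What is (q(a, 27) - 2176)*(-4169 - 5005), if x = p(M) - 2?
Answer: 29870544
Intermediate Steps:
a = -57 (a = -23 - 34 = -57)
x = -3 (x = -1 - 2 = -3)
q(t, d) = 135 - 45*d (q(t, d) = (d - 3)*(-10 - 35) = (-3 + d)*(-45) = 135 - 45*d)
(q(a, 27) - 2176)*(-4169 - 5005) = ((135 - 45*27) - 2176)*(-4169 - 5005) = ((135 - 1215) - 2176)*(-9174) = (-1080 - 2176)*(-9174) = -3256*(-9174) = 29870544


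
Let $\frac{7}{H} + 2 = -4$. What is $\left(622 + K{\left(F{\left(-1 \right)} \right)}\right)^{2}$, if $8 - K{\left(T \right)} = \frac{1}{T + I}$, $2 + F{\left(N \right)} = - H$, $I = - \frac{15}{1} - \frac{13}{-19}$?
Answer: $\frac{1184013839376}{2982529} \approx 3.9698 \cdot 10^{5}$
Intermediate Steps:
$H = - \frac{7}{6}$ ($H = \frac{7}{-2 - 4} = \frac{7}{-6} = 7 \left(- \frac{1}{6}\right) = - \frac{7}{6} \approx -1.1667$)
$I = - \frac{272}{19}$ ($I = \left(-15\right) 1 - - \frac{13}{19} = -15 + \frac{13}{19} = - \frac{272}{19} \approx -14.316$)
$F{\left(N \right)} = - \frac{5}{6}$ ($F{\left(N \right)} = -2 - - \frac{7}{6} = -2 + \frac{7}{6} = - \frac{5}{6}$)
$K{\left(T \right)} = 8 - \frac{1}{- \frac{272}{19} + T}$ ($K{\left(T \right)} = 8 - \frac{1}{T - \frac{272}{19}} = 8 - \frac{1}{- \frac{272}{19} + T}$)
$\left(622 + K{\left(F{\left(-1 \right)} \right)}\right)^{2} = \left(622 + \frac{-2195 + 152 \left(- \frac{5}{6}\right)}{-272 + 19 \left(- \frac{5}{6}\right)}\right)^{2} = \left(622 + \frac{-2195 - \frac{380}{3}}{-272 - \frac{95}{6}}\right)^{2} = \left(622 + \frac{1}{- \frac{1727}{6}} \left(- \frac{6965}{3}\right)\right)^{2} = \left(622 - - \frac{13930}{1727}\right)^{2} = \left(622 + \frac{13930}{1727}\right)^{2} = \left(\frac{1088124}{1727}\right)^{2} = \frac{1184013839376}{2982529}$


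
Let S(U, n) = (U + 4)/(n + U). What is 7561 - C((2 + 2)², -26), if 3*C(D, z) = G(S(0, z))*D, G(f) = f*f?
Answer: 3833363/507 ≈ 7560.9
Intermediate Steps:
S(U, n) = (4 + U)/(U + n)
G(f) = f²
C(D, z) = 16*D/(3*z²) (C(D, z) = (((4 + 0)/(0 + z))²*D)/3 = ((4/z)²*D)/3 = ((16/z²)*D)/3 = (16*D/z²)/3 = 16*D/(3*z²))
7561 - C((2 + 2)², -26) = 7561 - 16*(2 + 2)²/(3*(-26)²) = 7561 - 16*4²/(3*676) = 7561 - 16*16/(3*676) = 7561 - 1*64/507 = 7561 - 64/507 = 3833363/507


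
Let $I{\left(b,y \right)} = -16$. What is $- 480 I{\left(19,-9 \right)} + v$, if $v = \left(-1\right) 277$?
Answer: $7403$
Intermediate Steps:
$v = -277$
$- 480 I{\left(19,-9 \right)} + v = \left(-480\right) \left(-16\right) - 277 = 7680 - 277 = 7403$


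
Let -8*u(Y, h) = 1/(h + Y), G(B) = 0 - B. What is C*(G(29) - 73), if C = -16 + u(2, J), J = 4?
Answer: 13073/8 ≈ 1634.1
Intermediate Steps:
G(B) = -B
u(Y, h) = -1/(8*(Y + h)) (u(Y, h) = -1/(8*(h + Y)) = -1/(8*(Y + h)))
C = -769/48 (C = -16 - 1/(8*2 + 8*4) = -16 - 1/(16 + 32) = -16 - 1/48 = -769/48 ≈ -16.021)
C*(G(29) - 73) = -769*(-1*29 - 73)/48 = -769*(-29 - 73)/48 = -769/48*(-102) = 13073/8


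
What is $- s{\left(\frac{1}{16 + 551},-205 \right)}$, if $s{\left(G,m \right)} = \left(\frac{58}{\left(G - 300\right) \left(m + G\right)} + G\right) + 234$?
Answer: $- \frac{1311622591192484}{5605159911561} \approx -234.0$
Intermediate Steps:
$s{\left(G,m \right)} = 234 + G + \frac{58}{\left(-300 + G\right) \left(G + m\right)}$ ($s{\left(G,m \right)} = \left(\frac{58}{\left(-300 + G\right) \left(G + m\right)} + G\right) + 234 = \left(G + \frac{58}{\left(-300 + G\right) \left(G + m\right)}\right) + 234 = 234 + G + \frac{58}{\left(-300 + G\right) \left(G + m\right)}$)
$- s{\left(\frac{1}{16 + 551},-205 \right)} = - \frac{58 + \left(\frac{1}{16 + 551}\right)^{3} - \frac{70200}{16 + 551} - -14391000 - 66 \left(\frac{1}{16 + 551}\right)^{2} - 205 \left(\frac{1}{16 + 551}\right)^{2} - 66 \frac{1}{16 + 551} \left(-205\right)}{\left(\frac{1}{16 + 551}\right)^{2} - \frac{300}{16 + 551} - -61500 + \frac{1}{16 + 551} \left(-205\right)} = - \frac{58 + \left(\frac{1}{567}\right)^{3} - \frac{70200}{567} + 14391000 - 66 \left(\frac{1}{567}\right)^{2} - 205 \left(\frac{1}{567}\right)^{2} - 66 \cdot \frac{1}{567} \left(-205\right)}{\left(\frac{1}{567}\right)^{2} - \frac{300}{567} + 61500 + \frac{1}{567} \left(-205\right)} = - \frac{58 + \left(\frac{1}{567}\right)^{3} - \frac{2600}{21} + 14391000 - \frac{66}{321489} - \frac{205}{321489} - \frac{22}{189} \left(-205\right)}{\left(\frac{1}{567}\right)^{2} - \frac{100}{189} + 61500 + \frac{1}{567} \left(-205\right)} = - \frac{58 + \frac{1}{182284263} - \frac{2600}{21} + 14391000 - \frac{22}{107163} - \frac{205}{321489} + \frac{4510}{189}}{\frac{1}{321489} - \frac{100}{189} + 61500 - \frac{205}{567}} = - \frac{58 + \frac{1}{182284263} - \frac{2600}{21} + 14391000 - \frac{22}{107163} - \frac{205}{321489} + \frac{4510}{189}}{\frac{19771287166}{321489}} = - \frac{321489 \cdot 2623245182384968}{19771287166 \cdot 182284263} = \left(-1\right) \frac{1311622591192484}{5605159911561} = - \frac{1311622591192484}{5605159911561}$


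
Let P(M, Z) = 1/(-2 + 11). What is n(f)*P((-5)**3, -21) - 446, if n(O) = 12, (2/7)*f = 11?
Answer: -1334/3 ≈ -444.67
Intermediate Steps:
f = 77/2 (f = (7/2)*11 = 77/2 ≈ 38.500)
P(M, Z) = 1/9
n(f)*P((-5)**3, -21) - 446 = 12*(1/9) - 446 = 4/3 - 446 = -1334/3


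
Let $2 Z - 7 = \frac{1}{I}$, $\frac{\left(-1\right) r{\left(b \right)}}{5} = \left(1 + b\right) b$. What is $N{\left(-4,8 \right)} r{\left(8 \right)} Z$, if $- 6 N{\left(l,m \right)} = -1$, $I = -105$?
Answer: $- \frac{1468}{7} \approx -209.71$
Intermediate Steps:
$N{\left(l,m \right)} = \frac{1}{6}$ ($N{\left(l,m \right)} = \left(- \frac{1}{6}\right) \left(-1\right) = \frac{1}{6}$)
$r{\left(b \right)} = - 5 b \left(1 + b\right)$ ($r{\left(b \right)} = - 5 \left(1 + b\right) b = - 5 b \left(1 + b\right)$)
$Z = \frac{367}{105}$ ($Z = \frac{7}{2} + \frac{1}{2 \left(-105\right)} = \frac{7}{2} + \frac{1}{2} \left(- \frac{1}{105}\right) = \frac{7}{2} - \frac{1}{210} = \frac{367}{105} \approx 3.4952$)
$N{\left(-4,8 \right)} r{\left(8 \right)} Z = \frac{\left(-5\right) 8 \left(1 + 8\right)}{6} \cdot \frac{367}{105} = \frac{\left(-5\right) 8 \cdot 9}{6} \cdot \frac{367}{105} = \frac{1}{6} \left(-360\right) \frac{367}{105} = \left(-60\right) \frac{367}{105} = - \frac{1468}{7}$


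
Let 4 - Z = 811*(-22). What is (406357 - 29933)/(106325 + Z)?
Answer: 376424/124171 ≈ 3.0315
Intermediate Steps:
Z = 17846 (Z = 4 - 811*(-22) = 4 - 1*(-17842) = 4 + 17842 = 17846)
(406357 - 29933)/(106325 + Z) = (406357 - 29933)/(106325 + 17846) = 376424/124171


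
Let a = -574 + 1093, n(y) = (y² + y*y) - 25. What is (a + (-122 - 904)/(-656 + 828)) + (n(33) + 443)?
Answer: 267377/86 ≈ 3109.0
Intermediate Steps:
n(y) = -25 + 2*y² (n(y) = (y² + y²) - 25 = 2*y² - 25 = -25 + 2*y²)
a = 519
(a + (-122 - 904)/(-656 + 828)) + (n(33) + 443) = (519 + (-122 - 904)/(-656 + 828)) + ((-25 + 2*33²) + 443) = (519 - 1026/172) + ((-25 + 2*1089) + 443) = (519 - 1026*1/172) + ((-25 + 2178) + 443) = (519 - 513/86) + (2153 + 443) = 44121/86 + 2596 = 267377/86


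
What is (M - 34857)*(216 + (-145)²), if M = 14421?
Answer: -434081076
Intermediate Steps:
(M - 34857)*(216 + (-145)²) = (14421 - 34857)*(216 + (-145)²) = -20436*(216 + 21025) = -20436*21241 = -434081076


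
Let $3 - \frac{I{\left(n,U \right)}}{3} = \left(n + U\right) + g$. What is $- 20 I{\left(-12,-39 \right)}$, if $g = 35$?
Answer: $-1140$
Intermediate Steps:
$I{\left(n,U \right)} = -96 - 3 U - 3 n$ ($I{\left(n,U \right)} = 9 - 3 \left(\left(n + U\right) + 35\right) = 9 - 3 \left(\left(U + n\right) + 35\right) = 9 - 3 \left(35 + U + n\right) = 9 - \left(105 + 3 U + 3 n\right) = -96 - 3 U - 3 n$)
$- 20 I{\left(-12,-39 \right)} = - 20 \left(-96 - -117 - -36\right) = - 20 \left(-96 + 117 + 36\right) = \left(-20\right) 57 = -1140$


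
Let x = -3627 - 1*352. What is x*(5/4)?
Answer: -19895/4 ≈ -4973.8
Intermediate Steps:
x = -3979 (x = -3627 - 352 = -3979)
x*(5/4) = -19895/4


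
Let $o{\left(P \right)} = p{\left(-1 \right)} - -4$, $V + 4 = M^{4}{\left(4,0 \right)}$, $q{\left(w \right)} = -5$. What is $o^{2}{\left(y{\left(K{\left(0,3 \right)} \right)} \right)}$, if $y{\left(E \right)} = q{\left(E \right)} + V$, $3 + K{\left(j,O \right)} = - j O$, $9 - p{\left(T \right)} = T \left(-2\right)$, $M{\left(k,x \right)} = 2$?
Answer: $121$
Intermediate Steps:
$p{\left(T \right)} = 9 + 2 T$ ($p{\left(T \right)} = 9 - T \left(-2\right) = 9 - - 2 T = 9 + 2 T$)
$V = 12$ ($V = -4 + 2^{4} = -4 + 16 = 12$)
$K{\left(j,O \right)} = -3 - O j$ ($K{\left(j,O \right)} = -3 - j O = -3 - O j$)
$y{\left(E \right)} = 7$ ($y{\left(E \right)} = -5 + 12 = 7$)
$o{\left(P \right)} = 11$ ($o{\left(P \right)} = \left(9 + 2 \left(-1\right)\right) - -4 = \left(9 - 2\right) + 4 = 7 + 4 = 11$)
$o^{2}{\left(y{\left(K{\left(0,3 \right)} \right)} \right)} = 11^{2} = 121$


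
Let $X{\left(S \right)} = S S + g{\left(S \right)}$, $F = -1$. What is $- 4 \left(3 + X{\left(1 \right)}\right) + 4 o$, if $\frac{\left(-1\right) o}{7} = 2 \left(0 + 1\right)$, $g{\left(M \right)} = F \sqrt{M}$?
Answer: $-68$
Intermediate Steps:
$g{\left(M \right)} = - \sqrt{M}$
$X{\left(S \right)} = S^{2} - \sqrt{S}$ ($X{\left(S \right)} = S S - \sqrt{S} = S^{2} - \sqrt{S}$)
$o = -14$ ($o = - 7 \cdot 2 \left(0 + 1\right) = - 7 \cdot 2 \cdot 1 = \left(-7\right) 2 = -14$)
$- 4 \left(3 + X{\left(1 \right)}\right) + 4 o = - 4 \left(3 + \left(1^{2} - \sqrt{1}\right)\right) + 4 \left(-14\right) = - 4 \left(3 + \left(1 - 1\right)\right) - 56 = - 4 \left(3 + 0\right) - 56 = \left(-4\right) 3 - 56 = -12 - 56 = -68$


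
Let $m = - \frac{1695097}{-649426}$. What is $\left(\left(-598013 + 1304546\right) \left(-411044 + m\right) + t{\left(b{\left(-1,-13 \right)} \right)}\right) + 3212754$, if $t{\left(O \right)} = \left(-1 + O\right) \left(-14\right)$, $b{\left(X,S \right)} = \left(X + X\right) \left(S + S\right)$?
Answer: $- \frac{188600515299182811}{649426} \approx -2.9041 \cdot 10^{11}$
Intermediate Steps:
$m = \frac{1695097}{649426}$ ($m = \left(-1695097\right) \left(- \frac{1}{649426}\right) = \frac{1695097}{649426} \approx 2.6101$)
$b{\left(X,S \right)} = 4 S X$ ($b{\left(X,S \right)} = 2 X 2 S = 4 S X$)
$t{\left(O \right)} = 14 - 14 O$
$\left(\left(-598013 + 1304546\right) \left(-411044 + m\right) + t{\left(b{\left(-1,-13 \right)} \right)}\right) + 3212754 = \left(\left(-598013 + 1304546\right) \left(-411044 + \frac{1695097}{649426}\right) + \left(14 - 14 \cdot 4 \left(-13\right) \left(-1\right)\right)\right) + 3212754 = \left(706533 \left(- \frac{266940965647}{649426}\right) + \left(14 - 728\right)\right) + 3212754 = \left(- \frac{188602601281471851}{649426} + \left(14 - 728\right)\right) + 3212754 = \left(- \frac{188602601281471851}{649426} - 714\right) + 3212754 = - \frac{188602601745162015}{649426} + 3212754 = - \frac{188600515299182811}{649426}$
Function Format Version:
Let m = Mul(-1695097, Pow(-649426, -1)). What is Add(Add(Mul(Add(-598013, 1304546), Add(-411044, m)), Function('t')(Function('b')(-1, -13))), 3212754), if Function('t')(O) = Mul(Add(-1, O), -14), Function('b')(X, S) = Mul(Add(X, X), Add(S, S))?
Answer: Rational(-188600515299182811, 649426) ≈ -2.9041e+11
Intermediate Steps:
m = Rational(1695097, 649426) (m = Mul(-1695097, Rational(-1, 649426)) = Rational(1695097, 649426) ≈ 2.6101)
Function('b')(X, S) = Mul(4, S, X) (Function('b')(X, S) = Mul(Mul(2, X), Mul(2, S)) = Mul(4, S, X))
Function('t')(O) = Add(14, Mul(-14, O))
Add(Add(Mul(Add(-598013, 1304546), Add(-411044, m)), Function('t')(Function('b')(-1, -13))), 3212754) = Add(Add(Mul(Add(-598013, 1304546), Add(-411044, Rational(1695097, 649426))), Add(14, Mul(-14, Mul(4, -13, -1)))), 3212754) = Add(Add(Mul(706533, Rational(-266940965647, 649426)), Add(14, Mul(-14, 52))), 3212754) = Add(Add(Rational(-188602601281471851, 649426), Add(14, -728)), 3212754) = Add(Add(Rational(-188602601281471851, 649426), -714), 3212754) = Add(Rational(-188602601745162015, 649426), 3212754) = Rational(-188600515299182811, 649426)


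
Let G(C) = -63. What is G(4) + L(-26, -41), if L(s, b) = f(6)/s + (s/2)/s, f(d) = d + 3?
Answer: -817/13 ≈ -62.846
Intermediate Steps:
f(d) = 3 + d
L(s, b) = ½ + 9/s (L(s, b) = (3 + 6)/s + (s/2)/s = 9/s + (s*(½))/s = 9/s + (s/2)/s = 9/s + ½ = ½ + 9/s)
G(4) + L(-26, -41) = -63 + (½)*(18 - 26)/(-26) = -63 + (½)*(-1/26)*(-8) = -63 + 2/13 = -817/13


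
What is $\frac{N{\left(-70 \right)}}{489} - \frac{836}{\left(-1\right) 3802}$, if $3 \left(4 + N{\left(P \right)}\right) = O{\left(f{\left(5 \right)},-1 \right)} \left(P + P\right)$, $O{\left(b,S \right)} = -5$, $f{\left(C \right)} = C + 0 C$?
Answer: $\frac{1921094}{2788767} \approx 0.68887$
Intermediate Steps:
$f{\left(C \right)} = C$ ($f{\left(C \right)} = C + 0 = C$)
$N{\left(P \right)} = -4 - \frac{10 P}{3}$ ($N{\left(P \right)} = -4 + \frac{\left(-5\right) \left(P + P\right)}{3} = -4 + \frac{\left(-5\right) 2 P}{3} = -4 + \frac{\left(-10\right) P}{3} = -4 - \frac{10 P}{3}$)
$\frac{N{\left(-70 \right)}}{489} - \frac{836}{\left(-1\right) 3802} = \frac{-4 - - \frac{700}{3}}{489} - \frac{836}{\left(-1\right) 3802} = \left(-4 + \frac{700}{3}\right) \frac{1}{489} - \frac{836}{-3802} = \frac{688}{3} \cdot \frac{1}{489} - - \frac{418}{1901} = \frac{688}{1467} + \frac{418}{1901} = \frac{1921094}{2788767}$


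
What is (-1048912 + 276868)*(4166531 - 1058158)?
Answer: -2399800724412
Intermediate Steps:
(-1048912 + 276868)*(4166531 - 1058158) = -772044*3108373 = -2399800724412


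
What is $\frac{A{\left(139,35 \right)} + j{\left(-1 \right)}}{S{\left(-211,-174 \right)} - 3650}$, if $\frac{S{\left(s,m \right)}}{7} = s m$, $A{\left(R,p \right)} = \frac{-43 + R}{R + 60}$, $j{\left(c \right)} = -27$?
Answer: $- \frac{5277}{50416252} \approx -0.00010467$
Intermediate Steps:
$A{\left(R,p \right)} = \frac{-43 + R}{60 + R}$
$S{\left(s,m \right)} = 7 m s$ ($S{\left(s,m \right)} = 7 s m = 7 m s$)
$\frac{A{\left(139,35 \right)} + j{\left(-1 \right)}}{S{\left(-211,-174 \right)} - 3650} = \frac{\frac{-43 + 139}{60 + 139} - 27}{7 \left(-174\right) \left(-211\right) - 3650} = \frac{\frac{1}{199} \cdot 96 - 27}{256998 - 3650} = \frac{\frac{1}{199} \cdot 96 - 27}{253348} = \left(\frac{96}{199} - 27\right) \frac{1}{253348} = \left(- \frac{5277}{199}\right) \frac{1}{253348} = - \frac{5277}{50416252}$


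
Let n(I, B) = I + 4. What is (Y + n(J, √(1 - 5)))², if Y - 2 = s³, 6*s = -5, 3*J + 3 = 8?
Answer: 2343961/46656 ≈ 50.239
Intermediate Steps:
J = 5/3 (J = -1 + (⅓)*8 = -1 + 8/3 = 5/3 ≈ 1.6667)
s = -⅚ (s = (⅙)*(-5) = -⅚ ≈ -0.83333)
n(I, B) = 4 + I
Y = 307/216 (Y = 2 + (-⅚)³ = 2 - 125/216 = 307/216 ≈ 1.4213)
(Y + n(J, √(1 - 5)))² = (307/216 + (4 + 5/3))² = (307/216 + 17/3)² = (1531/216)² = 2343961/46656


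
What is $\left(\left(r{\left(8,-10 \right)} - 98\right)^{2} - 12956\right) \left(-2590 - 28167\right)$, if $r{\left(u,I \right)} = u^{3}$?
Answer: $-4873139080$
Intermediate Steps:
$\left(\left(r{\left(8,-10 \right)} - 98\right)^{2} - 12956\right) \left(-2590 - 28167\right) = \left(\left(8^{3} - 98\right)^{2} - 12956\right) \left(-2590 - 28167\right) = \left(\left(512 - 98\right)^{2} - 12956\right) \left(-30757\right) = \left(414^{2} - 12956\right) \left(-30757\right) = \left(171396 - 12956\right) \left(-30757\right) = 158440 \left(-30757\right) = -4873139080$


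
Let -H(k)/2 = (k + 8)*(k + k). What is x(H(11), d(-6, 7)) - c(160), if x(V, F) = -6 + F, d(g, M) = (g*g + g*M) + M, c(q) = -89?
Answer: 84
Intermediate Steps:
H(k) = -4*k*(8 + k) (H(k) = -2*(k + 8)*(k + k) = -2*(8 + k)*2*k = -4*k*(8 + k))
d(g, M) = M + g² + M*g (d(g, M) = (g² + M*g) + M = M + g² + M*g)
x(H(11), d(-6, 7)) - c(160) = (-6 + (7 + (-6)² + 7*(-6))) - 1*(-89) = (-6 + (7 + 36 - 42)) + 89 = (-6 + 1) + 89 = -5 + 89 = 84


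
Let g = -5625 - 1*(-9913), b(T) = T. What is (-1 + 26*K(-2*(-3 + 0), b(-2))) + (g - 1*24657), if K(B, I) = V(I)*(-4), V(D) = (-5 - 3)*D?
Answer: -22034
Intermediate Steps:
V(D) = -8*D
g = 4288 (g = -5625 + 9913 = 4288)
K(B, I) = 32*I (K(B, I) = -8*I*(-4) = 32*I)
(-1 + 26*K(-2*(-3 + 0), b(-2))) + (g - 1*24657) = (-1 + 26*(32*(-2))) + (4288 - 1*24657) = (-1 + 26*(-64)) + (4288 - 24657) = (-1 - 1664) - 20369 = -1665 - 20369 = -22034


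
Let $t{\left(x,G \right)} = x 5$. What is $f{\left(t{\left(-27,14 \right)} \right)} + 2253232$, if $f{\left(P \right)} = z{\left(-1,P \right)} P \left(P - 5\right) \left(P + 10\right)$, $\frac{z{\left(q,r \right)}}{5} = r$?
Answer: $1596940732$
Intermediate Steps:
$t{\left(x,G \right)} = 5 x$
$z{\left(q,r \right)} = 5 r$
$f{\left(P \right)} = 5 P^{2} \left(-5 + P\right) \left(10 + P\right)$ ($f{\left(P \right)} = 5 P P \left(P - 5\right) \left(P + 10\right) = 5 P^{2} \left(-5 + P\right) \left(10 + P\right)$)
$f{\left(t{\left(-27,14 \right)} \right)} + 2253232 = 5 \left(5 \left(-27\right)\right)^{2} \left(-50 + \left(5 \left(-27\right)\right)^{2} + 5 \cdot 5 \left(-27\right)\right) + 2253232 = 5 \left(-135\right)^{2} \left(-50 + \left(-135\right)^{2} + 5 \left(-135\right)\right) + 2253232 = 5 \cdot 18225 \left(-50 + 18225 - 675\right) + 2253232 = 5 \cdot 18225 \cdot 17500 + 2253232 = 1594687500 + 2253232 = 1596940732$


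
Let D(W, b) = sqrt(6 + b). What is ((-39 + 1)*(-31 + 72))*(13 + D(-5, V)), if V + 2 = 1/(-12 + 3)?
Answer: -20254 - 1558*sqrt(35)/3 ≈ -23326.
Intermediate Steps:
V = -19/9 (V = -2 + 1/(-12 + 3) = -2 + 1/(-9) = -2 - 1/9 = -19/9 ≈ -2.1111)
((-39 + 1)*(-31 + 72))*(13 + D(-5, V)) = ((-39 + 1)*(-31 + 72))*(13 + sqrt(6 - 19/9)) = (-38*41)*(13 + sqrt(35/9)) = -1558*(13 + sqrt(35)/3) = -20254 - 1558*sqrt(35)/3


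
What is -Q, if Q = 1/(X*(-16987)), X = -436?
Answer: -1/7406332 ≈ -1.3502e-7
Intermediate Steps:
Q = 1/7406332 (Q = 1/(-436*(-16987)) = 1/7406332 ≈ 1.3502e-7)
-Q = -1*1/7406332 = -1/7406332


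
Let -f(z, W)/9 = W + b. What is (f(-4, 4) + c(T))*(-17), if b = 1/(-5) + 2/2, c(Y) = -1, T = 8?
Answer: 3757/5 ≈ 751.40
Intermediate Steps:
b = 4/5 (b = 1*(-1/5) + 2*(1/2) = -1/5 + 1 = 4/5 ≈ 0.80000)
f(z, W) = -36/5 - 9*W (f(z, W) = -9*(W + 4/5) = -9*(4/5 + W) = -36/5 - 9*W)
(f(-4, 4) + c(T))*(-17) = ((-36/5 - 9*4) - 1)*(-17) = ((-36/5 - 36) - 1)*(-17) = (-216/5 - 1)*(-17) = -221/5*(-17) = 3757/5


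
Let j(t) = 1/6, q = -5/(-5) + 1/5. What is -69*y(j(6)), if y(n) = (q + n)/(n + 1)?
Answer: -2829/35 ≈ -80.829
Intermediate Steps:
q = 6/5 (q = -5*(-1/5) + 1*(1/5) = 1 + 1/5 = 6/5 ≈ 1.2000)
j(t) = 1/6
y(n) = (6/5 + n)/(1 + n) (y(n) = (6/5 + n)/(n + 1) = (6/5 + n)/(1 + n))
-69*y(j(6)) = -69*(6/5 + 1/6)/(1 + 1/6) = -69*41/(7/6*30) = -414*41/(7*30) = -69*41/35 = -2829/35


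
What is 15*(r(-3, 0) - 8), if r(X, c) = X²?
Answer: 15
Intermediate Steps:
15*(r(-3, 0) - 8) = 15*((-3)² - 8) = 15*(9 - 8) = 15*1 = 15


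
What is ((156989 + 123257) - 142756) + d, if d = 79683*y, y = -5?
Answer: -260925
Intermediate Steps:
d = -398415 (d = 79683*(-5) = -398415)
((156989 + 123257) - 142756) + d = ((156989 + 123257) - 142756) - 398415 = (280246 - 142756) - 398415 = 137490 - 398415 = -260925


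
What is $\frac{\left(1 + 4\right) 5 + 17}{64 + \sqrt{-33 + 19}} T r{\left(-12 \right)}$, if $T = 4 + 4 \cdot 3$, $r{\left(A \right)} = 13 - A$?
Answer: $\frac{35840}{137} - \frac{560 i \sqrt{14}}{137} \approx 261.61 - 15.294 i$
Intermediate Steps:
$T = 16$ ($T = 4 + 12 = 16$)
$\frac{\left(1 + 4\right) 5 + 17}{64 + \sqrt{-33 + 19}} T r{\left(-12 \right)} = \frac{\left(1 + 4\right) 5 + 17}{64 + \sqrt{-33 + 19}} \cdot 16 \left(13 - -12\right) = \frac{5 \cdot 5 + 17}{64 + \sqrt{-14}} \cdot 16 \left(13 + 12\right) = \frac{25 + 17}{64 + i \sqrt{14}} \cdot 16 \cdot 25 = \frac{42}{64 + i \sqrt{14}} \cdot 16 \cdot 25 = \frac{672}{64 + i \sqrt{14}} \cdot 25 = \frac{16800}{64 + i \sqrt{14}}$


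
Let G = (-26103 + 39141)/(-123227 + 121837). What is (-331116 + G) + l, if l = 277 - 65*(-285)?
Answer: -217064749/695 ≈ -3.1232e+5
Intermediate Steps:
G = -6519/695 (G = 13038/(-1390) = 13038*(-1/1390) = -6519/695 ≈ -9.3799)
l = 18802 (l = 277 + 18525 = 18802)
(-331116 + G) + l = (-331116 - 6519/695) + 18802 = -230132139/695 + 18802 = -217064749/695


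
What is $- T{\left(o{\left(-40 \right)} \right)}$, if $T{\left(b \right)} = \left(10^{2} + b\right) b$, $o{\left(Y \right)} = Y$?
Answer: $2400$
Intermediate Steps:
$T{\left(b \right)} = b \left(100 + b\right)$ ($T{\left(b \right)} = \left(100 + b\right) b = b \left(100 + b\right)$)
$- T{\left(o{\left(-40 \right)} \right)} = - \left(-40\right) \left(100 - 40\right) = - \left(-40\right) 60 = \left(-1\right) \left(-2400\right) = 2400$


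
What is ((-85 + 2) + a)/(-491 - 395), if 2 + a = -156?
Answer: 241/886 ≈ 0.27201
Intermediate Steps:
a = -158 (a = -2 - 156 = -158)
((-85 + 2) + a)/(-491 - 395) = ((-85 + 2) - 158)/(-491 - 395) = (-83 - 158)/(-886) = -241*(-1/886) = 241/886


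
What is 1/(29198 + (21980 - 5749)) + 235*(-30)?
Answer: -320274449/45429 ≈ -7050.0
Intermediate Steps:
1/(29198 + (21980 - 5749)) + 235*(-30) = 1/(29198 + 16231) - 7050 = 1/45429 - 7050 = -320274449/45429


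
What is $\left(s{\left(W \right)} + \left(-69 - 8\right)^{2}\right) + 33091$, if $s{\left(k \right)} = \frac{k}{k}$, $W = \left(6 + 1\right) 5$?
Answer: $39021$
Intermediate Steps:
$W = 35$ ($W = 7 \cdot 5 = 35$)
$s{\left(k \right)} = 1$
$\left(s{\left(W \right)} + \left(-69 - 8\right)^{2}\right) + 33091 = \left(1 + \left(-69 - 8\right)^{2}\right) + 33091 = \left(1 + \left(-77\right)^{2}\right) + 33091 = \left(1 + 5929\right) + 33091 = 5930 + 33091 = 39021$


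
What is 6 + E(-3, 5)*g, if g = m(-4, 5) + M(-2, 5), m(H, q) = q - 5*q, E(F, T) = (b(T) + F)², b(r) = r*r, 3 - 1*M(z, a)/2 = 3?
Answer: -9674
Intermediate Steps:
M(z, a) = 0 (M(z, a) = 6 - 2*3 = 6 - 6 = 0)
b(r) = r²
E(F, T) = (F + T²)² (E(F, T) = (T² + F)² = (F + T²)²)
m(H, q) = -4*q
g = -20 (g = -4*5 + 0 = -20 + 0 = -20)
6 + E(-3, 5)*g = 6 + (-3 + 5²)²*(-20) = 6 + (-3 + 25)²*(-20) = 6 + 22²*(-20) = 6 + 484*(-20) = 6 - 9680 = -9674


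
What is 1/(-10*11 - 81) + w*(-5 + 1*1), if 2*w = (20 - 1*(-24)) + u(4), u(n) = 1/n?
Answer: -33809/382 ≈ -88.505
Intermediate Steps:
w = 177/8 (w = ((20 - 1*(-24)) + 1/4)/2 = ((20 + 24) + ¼)/2 = (44 + ¼)/2 = (½)*(177/4) = 177/8 ≈ 22.125)
1/(-10*11 - 81) + w*(-5 + 1*1) = 1/(-10*11 - 81) + 177*(-5 + 1*1)/8 = 1/(-110 - 81) + 177*(-5 + 1)/8 = 1/(-191) + (177/8)*(-4) = -1/191 - 177/2 = -33809/382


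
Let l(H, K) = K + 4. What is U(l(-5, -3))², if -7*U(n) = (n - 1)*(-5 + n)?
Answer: 0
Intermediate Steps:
l(H, K) = 4 + K
U(n) = -(-1 + n)*(-5 + n)/7 (U(n) = -(n - 1)*(-5 + n)/7 = -(-1 + n)*(-5 + n)/7)
U(l(-5, -3))² = (-5/7 - (4 - 3)²/7 + 6*(4 - 3)/7)² = (-5/7 - ⅐*1² + (6/7)*1)² = (-5/7 - ⅐*1 + 6/7)² = (-5/7 - ⅐ + 6/7)² = 0² = 0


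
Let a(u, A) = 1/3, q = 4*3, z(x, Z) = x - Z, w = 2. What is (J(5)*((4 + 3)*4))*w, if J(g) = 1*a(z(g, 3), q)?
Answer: 56/3 ≈ 18.667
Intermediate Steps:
q = 12
a(u, A) = 1/3
J(g) = 1/3 (J(g) = 1*(1/3) = 1/3)
(J(5)*((4 + 3)*4))*w = (((4 + 3)*4)/3)*2 = ((7*4)/3)*2 = ((1/3)*28)*2 = (28/3)*2 = 56/3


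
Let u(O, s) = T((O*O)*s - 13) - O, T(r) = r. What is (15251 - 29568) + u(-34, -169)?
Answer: -209660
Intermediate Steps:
u(O, s) = -13 - O + s*O**2 (u(O, s) = ((O*O)*s - 13) - O = (O**2*s - 13) - O = (s*O**2 - 13) - O = (-13 + s*O**2) - O = -13 - O + s*O**2)
(15251 - 29568) + u(-34, -169) = (15251 - 29568) + (-13 - 1*(-34) - 169*(-34)**2) = -14317 + (-13 + 34 - 169*1156) = -14317 + (-13 + 34 - 195364) = -14317 - 195343 = -209660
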